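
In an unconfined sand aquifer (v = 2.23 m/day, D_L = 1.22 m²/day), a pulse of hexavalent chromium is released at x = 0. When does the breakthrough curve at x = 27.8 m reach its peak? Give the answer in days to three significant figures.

12.2 days

For the 1D instantaneous-source solution, setting ∂C/∂t = 0 at fixed x gives v²t² + 2Dt − x² = 0, so t = (√(D² + v²x²) − D)/v².
√(D² + v²x²) = √(1.22² + 2.23² × 27.8²) = 62.01; v² = 4.9729.
t = (62.01 − 1.22)/4.9729 = 12.2 days (vs. the pure-advection estimate x/v = 12.5 d).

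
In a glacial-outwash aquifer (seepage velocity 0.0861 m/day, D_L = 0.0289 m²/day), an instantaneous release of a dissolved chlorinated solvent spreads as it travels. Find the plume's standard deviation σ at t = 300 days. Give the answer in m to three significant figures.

4.16 m

Dispersive spreading gives a Gaussian with σ² = 2Dt; advection only shifts the center.
σ = √(2 × 0.0289 × 300) = 4.16 m.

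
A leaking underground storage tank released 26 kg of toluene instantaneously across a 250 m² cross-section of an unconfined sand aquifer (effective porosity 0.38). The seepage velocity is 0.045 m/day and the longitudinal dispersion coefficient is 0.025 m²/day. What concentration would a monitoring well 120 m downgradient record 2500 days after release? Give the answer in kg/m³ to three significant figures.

0.00780 kg/m³

For an instantaneous plane source, C(x,t) = M/(n_e·A·√(4πDt)) · exp(−(x−vt)²/(4Dt)), with n_e·A the pore (flow) area.
Plume center vt = 0.045 × 2500 = 112.5 m, so the well at 120 m is 7.5 m downgradient of the peak.
√(4πDt) = 28.02 m, giving peak height M/(n_e·A·√(4πDt)) = 26/(0.38 × 250 × 28.02) = 0.009767 kg/m³.
(x−vt)²/(4Dt) = (7.5)²/(4 × 0.025 × 2500) = 0.2250; exp(−0.2250) = 0.7985.
C = 0.009767 × 0.7985 = 0.00780 kg/m³.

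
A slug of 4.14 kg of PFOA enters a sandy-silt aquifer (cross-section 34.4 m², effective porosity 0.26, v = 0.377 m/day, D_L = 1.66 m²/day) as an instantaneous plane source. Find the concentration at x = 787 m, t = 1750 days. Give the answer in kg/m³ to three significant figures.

0.000601 kg/m³

For an instantaneous plane source, C(x,t) = M/(n_e·A·√(4πDt)) · exp(−(x−vt)²/(4Dt)), with n_e·A the pore (flow) area.
Plume center vt = 0.377 × 1750 = 659.75 m, so the well at 787 m is 127.25 m downgradient of the peak.
√(4πDt) = 191.1 m, giving peak height M/(n_e·A·√(4πDt)) = 4.14/(0.26 × 34.4 × 191.1) = 0.002422 kg/m³.
(x−vt)²/(4Dt) = (127.25)²/(4 × 1.66 × 1750) = 1.394; exp(−1.394) = 0.2481.
C = 0.002422 × 0.2481 = 0.000601 kg/m³.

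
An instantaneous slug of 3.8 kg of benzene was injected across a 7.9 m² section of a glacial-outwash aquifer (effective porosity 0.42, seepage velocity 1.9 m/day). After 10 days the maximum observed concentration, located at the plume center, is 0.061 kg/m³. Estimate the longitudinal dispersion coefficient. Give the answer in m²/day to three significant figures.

At the plume center C_max = M/(n_e·A·√(4πDt)), so D = M²/(4πt·(n_e·A·C_max)²).
n_e·A·C_max = 0.42 × 7.9 × 0.061 = 0.2024 kg/m.
D = 3.8²/(4π × 10 × 0.2024²) = 2.81 m²/day.

2.81 m²/day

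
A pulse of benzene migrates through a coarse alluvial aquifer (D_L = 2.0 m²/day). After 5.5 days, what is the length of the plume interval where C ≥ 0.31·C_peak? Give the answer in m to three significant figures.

14.4 m

The plume is Gaussian with σ = √(2Dt) = √(2 × 2.0 × 5.5) = 4.690 m.
C/C_peak = exp(−Δx²/(2σ²)) = 0.31 ⇒ Δx = σ·√(−2 ln 0.31) = 4.690 × 1.530 = 7.176 m.
Width = 2Δx = 14.4 m.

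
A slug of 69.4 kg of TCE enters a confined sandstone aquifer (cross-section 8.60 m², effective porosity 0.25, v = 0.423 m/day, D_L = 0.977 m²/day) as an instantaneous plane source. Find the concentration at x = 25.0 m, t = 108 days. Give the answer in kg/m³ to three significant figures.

0.322 kg/m³

For an instantaneous plane source, C(x,t) = M/(n_e·A·√(4πDt)) · exp(−(x−vt)²/(4Dt)), with n_e·A the pore (flow) area.
Plume center vt = 0.423 × 108 = 45.684 m, so the well at 25.0 m is 20.684 m upgradient of the peak.
√(4πDt) = 36.41 m, giving peak height M/(n_e·A·√(4πDt)) = 69.4/(0.25 × 8.60 × 36.41) = 0.8865 kg/m³.
(x−vt)²/(4Dt) = (-20.684)²/(4 × 0.977 × 108) = 1.014; exp(−1.014) = 0.3628.
C = 0.8865 × 0.3628 = 0.322 kg/m³.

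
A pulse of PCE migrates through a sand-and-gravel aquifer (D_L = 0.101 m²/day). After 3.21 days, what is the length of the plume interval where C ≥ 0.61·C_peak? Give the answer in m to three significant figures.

The plume is Gaussian with σ = √(2Dt) = √(2 × 0.101 × 3.21) = 0.8052 m.
C/C_peak = exp(−Δx²/(2σ²)) = 0.61 ⇒ Δx = σ·√(−2 ln 0.61) = 0.8052 × 0.9943 = 0.8006 m.
Width = 2Δx = 1.60 m.

1.60 m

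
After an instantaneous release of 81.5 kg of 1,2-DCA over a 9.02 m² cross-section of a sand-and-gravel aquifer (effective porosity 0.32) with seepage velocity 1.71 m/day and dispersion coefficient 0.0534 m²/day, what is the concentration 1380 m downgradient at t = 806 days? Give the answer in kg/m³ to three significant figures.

For an instantaneous plane source, C(x,t) = M/(n_e·A·√(4πDt)) · exp(−(x−vt)²/(4Dt)), with n_e·A the pore (flow) area.
Plume center vt = 1.71 × 806 = 1378.26 m, so the well at 1380 m is 1.74 m downgradient of the peak.
√(4πDt) = 23.26 m, giving peak height M/(n_e·A·√(4πDt)) = 81.5/(0.32 × 9.02 × 23.26) = 1.214 kg/m³.
(x−vt)²/(4Dt) = (1.74)²/(4 × 0.0534 × 806) = 0.01759; exp(−0.01759) = 0.9826.
C = 1.214 × 0.9826 = 1.19 kg/m³.

1.19 kg/m³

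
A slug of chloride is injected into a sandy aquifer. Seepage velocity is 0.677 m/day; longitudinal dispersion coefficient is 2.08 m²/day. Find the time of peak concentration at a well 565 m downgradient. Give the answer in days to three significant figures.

For the 1D instantaneous-source solution, setting ∂C/∂t = 0 at fixed x gives v²t² + 2Dt − x² = 0, so t = (√(D² + v²x²) − D)/v².
√(D² + v²x²) = √(2.08² + 0.677² × 565²) = 382.5; v² = 0.458329.
t = (382.5 − 2.08)/0.458329 = 830 days (vs. the pure-advection estimate x/v = 835 d).

830 days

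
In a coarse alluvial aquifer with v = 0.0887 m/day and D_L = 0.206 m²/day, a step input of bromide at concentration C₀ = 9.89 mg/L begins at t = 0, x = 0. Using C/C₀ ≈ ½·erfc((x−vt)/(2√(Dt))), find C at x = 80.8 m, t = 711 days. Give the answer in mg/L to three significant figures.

For a continuous step input, C/C₀ ≈ ½·erfc((x−vt)/(2√(Dt))).
vt = 0.0887 × 711 = 63.0657 m and 2√(Dt) = 2√(0.206 × 711) = 24.20 m.
Argument (x−vt)/(2√(Dt)) = (80.8 − 63.0657)/24.20 = 0.7328; ½·erfc(0.7328) = 0.1500.
C = 9.89 × 0.1500 = 1.48 mg/L.

1.48 mg/L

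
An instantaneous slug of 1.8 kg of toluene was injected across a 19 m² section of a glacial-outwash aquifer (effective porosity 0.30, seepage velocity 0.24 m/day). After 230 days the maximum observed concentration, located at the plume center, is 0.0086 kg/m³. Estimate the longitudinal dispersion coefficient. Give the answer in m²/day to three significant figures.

At the plume center C_max = M/(n_e·A·√(4πDt)), so D = M²/(4πt·(n_e·A·C_max)²).
n_e·A·C_max = 0.30 × 19 × 0.0086 = 0.04902 kg/m.
D = 1.8²/(4π × 230 × 0.04902²) = 0.467 m²/day.

0.467 m²/day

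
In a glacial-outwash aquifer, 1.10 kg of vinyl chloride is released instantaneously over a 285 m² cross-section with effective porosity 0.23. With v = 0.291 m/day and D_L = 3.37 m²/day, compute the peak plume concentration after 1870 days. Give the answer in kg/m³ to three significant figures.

The peak of an instantaneous 1D plume sits at x = vt; there the Gaussian factor is 1 and C_max = M/(n_e·A·√(4πDt)), where n_e·A is the pore area the mass is dissolved in.
√(4πDt) = √(4π × 3.37 × 1870) = 281.4 m, so C_max = 1.10/(0.23 × 285 × 281.4) = 5.96e-05 kg/m³.

5.96e-05 kg/m³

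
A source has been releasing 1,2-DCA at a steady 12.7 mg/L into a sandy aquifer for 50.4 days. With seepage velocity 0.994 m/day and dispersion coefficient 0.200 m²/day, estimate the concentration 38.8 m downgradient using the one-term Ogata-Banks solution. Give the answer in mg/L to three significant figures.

12.6 mg/L

For a continuous step input, C/C₀ ≈ ½·erfc((x−vt)/(2√(Dt))).
vt = 0.994 × 50.4 = 50.0976 m and 2√(Dt) = 2√(0.200 × 50.4) = 6.350 m.
Argument (x−vt)/(2√(Dt)) = (38.8 − 50.0976)/6.350 = -1.779; ½·erfc(-1.779) = 0.9941.
C = 12.7 × 0.9941 = 12.6 mg/L.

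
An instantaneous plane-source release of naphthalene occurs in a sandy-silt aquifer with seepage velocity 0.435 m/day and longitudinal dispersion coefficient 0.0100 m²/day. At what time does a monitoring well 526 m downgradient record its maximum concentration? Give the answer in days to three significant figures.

1210 days

For the 1D instantaneous-source solution, setting ∂C/∂t = 0 at fixed x gives v²t² + 2Dt − x² = 0, so t = (√(D² + v²x²) − D)/v².
√(D² + v²x²) = √(0.0100² + 0.435² × 526²) = 228.8; v² = 0.189225.
t = (228.8 − 0.0100)/0.189225 = 1210 days (vs. the pure-advection estimate x/v = 1210 d).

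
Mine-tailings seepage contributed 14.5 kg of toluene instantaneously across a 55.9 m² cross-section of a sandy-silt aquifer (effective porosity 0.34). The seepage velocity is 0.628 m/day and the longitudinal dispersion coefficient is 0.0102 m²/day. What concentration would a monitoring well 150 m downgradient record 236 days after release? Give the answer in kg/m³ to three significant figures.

0.0994 kg/m³

For an instantaneous plane source, C(x,t) = M/(n_e·A·√(4πDt)) · exp(−(x−vt)²/(4Dt)), with n_e·A the pore (flow) area.
Plume center vt = 0.628 × 236 = 148.208 m, so the well at 150 m is 1.792 m downgradient of the peak.
√(4πDt) = 5.500 m, giving peak height M/(n_e·A·√(4πDt)) = 14.5/(0.34 × 55.9 × 5.500) = 0.1387 kg/m³.
(x−vt)²/(4Dt) = (1.792)²/(4 × 0.0102 × 236) = 0.3335; exp(−0.3335) = 0.7164.
C = 0.1387 × 0.7164 = 0.0994 kg/m³.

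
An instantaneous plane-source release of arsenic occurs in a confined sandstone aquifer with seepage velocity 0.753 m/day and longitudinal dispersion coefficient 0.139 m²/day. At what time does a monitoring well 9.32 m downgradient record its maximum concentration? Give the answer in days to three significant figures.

For the 1D instantaneous-source solution, setting ∂C/∂t = 0 at fixed x gives v²t² + 2Dt − x² = 0, so t = (√(D² + v²x²) − D)/v².
√(D² + v²x²) = √(0.139² + 0.753² × 9.32²) = 7.019; v² = 0.567009.
t = (7.019 − 0.139)/0.567009 = 12.1 days (vs. the pure-advection estimate x/v = 12.4 d).

12.1 days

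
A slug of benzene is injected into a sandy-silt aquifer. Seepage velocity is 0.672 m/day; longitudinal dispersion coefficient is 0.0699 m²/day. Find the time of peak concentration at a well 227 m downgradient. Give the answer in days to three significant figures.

338 days

For the 1D instantaneous-source solution, setting ∂C/∂t = 0 at fixed x gives v²t² + 2Dt − x² = 0, so t = (√(D² + v²x²) − D)/v².
√(D² + v²x²) = √(0.0699² + 0.672² × 227²) = 152.5; v² = 0.451584.
t = (152.5 − 0.0699)/0.451584 = 338 days (vs. the pure-advection estimate x/v = 338 d).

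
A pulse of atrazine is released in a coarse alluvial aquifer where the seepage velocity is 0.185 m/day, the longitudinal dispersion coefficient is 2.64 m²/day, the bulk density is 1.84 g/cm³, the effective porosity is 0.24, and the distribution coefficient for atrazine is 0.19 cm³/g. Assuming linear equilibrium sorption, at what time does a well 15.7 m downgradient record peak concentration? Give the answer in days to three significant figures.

Retardation factor R = 1 + ρ_b·K_d/n = 1 + 1.84 × 0.19/0.24 = 2.457.
Sorption retards both mechanisms: v_R = v/R = 0.07530 m/day, D_R = D/R = 1.074 m²/day.
Peak time from v_R²t² + 2D_R t − x² = 0: t = (√(D_R² + v_R²x²) − D_R)/v_R².
√(D_R² + v_R²x²) = √(1.074² + 0.07530² × 15.7²) = 1.597; v_R² = 0.005670.
t = (1.597 − 1.074)/0.005670 = 92.2 days.

92.2 days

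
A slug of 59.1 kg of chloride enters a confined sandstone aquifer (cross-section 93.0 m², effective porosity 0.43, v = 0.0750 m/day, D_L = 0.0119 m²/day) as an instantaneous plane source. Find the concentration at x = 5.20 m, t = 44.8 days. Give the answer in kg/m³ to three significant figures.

For an instantaneous plane source, C(x,t) = M/(n_e·A·√(4πDt)) · exp(−(x−vt)²/(4Dt)), with n_e·A the pore (flow) area.
Plume center vt = 0.0750 × 44.8 = 3.36 m, so the well at 5.20 m is 1.84 m downgradient of the peak.
√(4πDt) = 2.588 m, giving peak height M/(n_e·A·√(4πDt)) = 59.1/(0.43 × 93.0 × 2.588) = 0.5710 kg/m³.
(x−vt)²/(4Dt) = (1.84)²/(4 × 0.0119 × 44.8) = 1.588; exp(−1.588) = 0.2043.
C = 0.5710 × 0.2043 = 0.117 kg/m³.

0.117 kg/m³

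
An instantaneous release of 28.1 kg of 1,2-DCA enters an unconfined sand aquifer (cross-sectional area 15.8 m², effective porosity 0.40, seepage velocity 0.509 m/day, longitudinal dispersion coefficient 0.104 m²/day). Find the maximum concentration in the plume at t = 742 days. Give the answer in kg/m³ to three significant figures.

0.143 kg/m³

The peak of an instantaneous 1D plume sits at x = vt; there the Gaussian factor is 1 and C_max = M/(n_e·A·√(4πDt)), where n_e·A is the pore area the mass is dissolved in.
√(4πDt) = √(4π × 0.104 × 742) = 31.14 m, so C_max = 28.1/(0.40 × 15.8 × 31.14) = 0.143 kg/m³.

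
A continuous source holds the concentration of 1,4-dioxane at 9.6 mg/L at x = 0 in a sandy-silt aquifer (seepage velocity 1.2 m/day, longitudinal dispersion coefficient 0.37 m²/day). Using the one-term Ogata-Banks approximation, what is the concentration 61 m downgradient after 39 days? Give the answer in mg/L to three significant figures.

0.0394 mg/L

For a continuous step input, C/C₀ ≈ ½·erfc((x−vt)/(2√(Dt))).
vt = 1.2 × 39 = 46.8 m and 2√(Dt) = 2√(0.37 × 39) = 7.597 m.
Argument (x−vt)/(2√(Dt)) = (61 − 46.8)/7.597 = 1.869; ½·erfc(1.869) = 0.004107.
C = 9.6 × 0.004107 = 0.0394 mg/L.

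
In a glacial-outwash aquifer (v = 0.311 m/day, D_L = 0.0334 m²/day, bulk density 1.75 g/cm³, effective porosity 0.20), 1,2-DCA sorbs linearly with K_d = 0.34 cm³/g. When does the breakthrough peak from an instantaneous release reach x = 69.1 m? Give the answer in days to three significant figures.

Retardation factor R = 1 + ρ_b·K_d/n = 1 + 1.75 × 0.34/0.20 = 3.975.
Sorption retards both mechanisms: v_R = v/R = 0.07824 m/day, D_R = D/R = 0.008403 m²/day.
Peak time from v_R²t² + 2D_R t − x² = 0: t = (√(D_R² + v_R²x²) − D_R)/v_R².
√(D_R² + v_R²x²) = √(0.008403² + 0.07824² × 69.1²) = 5.406; v_R² = 0.006121.
t = (5.406 − 0.008403)/0.006121 = 882 days.

882 days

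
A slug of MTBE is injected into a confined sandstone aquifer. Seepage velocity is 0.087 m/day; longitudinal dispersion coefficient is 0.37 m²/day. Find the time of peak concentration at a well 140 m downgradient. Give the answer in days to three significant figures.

For the 1D instantaneous-source solution, setting ∂C/∂t = 0 at fixed x gives v²t² + 2Dt − x² = 0, so t = (√(D² + v²x²) − D)/v².
√(D² + v²x²) = √(0.37² + 0.087² × 140²) = 12.19; v² = 0.007569.
t = (12.19 − 0.37)/0.007569 = 1560 days (vs. the pure-advection estimate x/v = 1610 d).

1560 days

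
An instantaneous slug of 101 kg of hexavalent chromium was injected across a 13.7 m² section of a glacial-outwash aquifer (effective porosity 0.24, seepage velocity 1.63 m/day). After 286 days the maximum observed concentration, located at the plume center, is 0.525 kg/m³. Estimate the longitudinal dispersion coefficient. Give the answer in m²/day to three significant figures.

0.953 m²/day

At the plume center C_max = M/(n_e·A·√(4πDt)), so D = M²/(4πt·(n_e·A·C_max)²).
n_e·A·C_max = 0.24 × 13.7 × 0.525 = 1.726 kg/m.
D = 101²/(4π × 286 × 1.726²) = 0.953 m²/day.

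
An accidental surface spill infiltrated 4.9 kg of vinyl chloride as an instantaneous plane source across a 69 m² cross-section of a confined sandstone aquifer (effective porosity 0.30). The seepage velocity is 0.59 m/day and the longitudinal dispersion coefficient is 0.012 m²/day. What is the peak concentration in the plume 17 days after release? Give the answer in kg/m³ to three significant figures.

The peak of an instantaneous 1D plume sits at x = vt; there the Gaussian factor is 1 and C_max = M/(n_e·A·√(4πDt)), where n_e·A is the pore area the mass is dissolved in.
√(4πDt) = √(4π × 0.012 × 17) = 1.601 m, so C_max = 4.9/(0.30 × 69 × 1.601) = 0.148 kg/m³.

0.148 kg/m³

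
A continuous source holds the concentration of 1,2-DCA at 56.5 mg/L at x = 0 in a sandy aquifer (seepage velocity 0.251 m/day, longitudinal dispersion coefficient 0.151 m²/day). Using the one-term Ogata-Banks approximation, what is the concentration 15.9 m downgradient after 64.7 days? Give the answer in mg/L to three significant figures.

For a continuous step input, C/C₀ ≈ ½·erfc((x−vt)/(2√(Dt))).
vt = 0.251 × 64.7 = 16.2397 m and 2√(Dt) = 2√(0.151 × 64.7) = 6.251 m.
Argument (x−vt)/(2√(Dt)) = (15.9 − 16.2397)/6.251 = -0.05434; ½·erfc(-0.05434) = 0.5306.
C = 56.5 × 0.5306 = 30.0 mg/L.

30.0 mg/L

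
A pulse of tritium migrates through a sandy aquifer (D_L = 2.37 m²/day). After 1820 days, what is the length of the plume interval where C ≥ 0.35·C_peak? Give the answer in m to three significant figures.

269 m

The plume is Gaussian with σ = √(2Dt) = √(2 × 2.37 × 1820) = 92.88 m.
C/C_peak = exp(−Δx²/(2σ²)) = 0.35 ⇒ Δx = σ·√(−2 ln 0.35) = 92.88 × 1.449 = 134.6 m.
Width = 2Δx = 269 m.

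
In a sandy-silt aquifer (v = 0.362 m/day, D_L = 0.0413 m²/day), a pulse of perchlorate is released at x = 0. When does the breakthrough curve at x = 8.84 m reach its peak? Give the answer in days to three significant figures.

For the 1D instantaneous-source solution, setting ∂C/∂t = 0 at fixed x gives v²t² + 2Dt − x² = 0, so t = (√(D² + v²x²) − D)/v².
√(D² + v²x²) = √(0.0413² + 0.362² × 8.84²) = 3.200; v² = 0.131044.
t = (3.200 − 0.0413)/0.131044 = 24.1 days (vs. the pure-advection estimate x/v = 24.4 d).

24.1 days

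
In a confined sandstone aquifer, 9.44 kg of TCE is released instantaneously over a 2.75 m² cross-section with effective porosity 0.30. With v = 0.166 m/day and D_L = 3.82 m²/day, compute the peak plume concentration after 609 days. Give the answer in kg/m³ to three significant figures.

0.0669 kg/m³

The peak of an instantaneous 1D plume sits at x = vt; there the Gaussian factor is 1 and C_max = M/(n_e·A·√(4πDt)), where n_e·A is the pore area the mass is dissolved in.
√(4πDt) = √(4π × 3.82 × 609) = 171.0 m, so C_max = 9.44/(0.30 × 2.75 × 171.0) = 0.0669 kg/m³.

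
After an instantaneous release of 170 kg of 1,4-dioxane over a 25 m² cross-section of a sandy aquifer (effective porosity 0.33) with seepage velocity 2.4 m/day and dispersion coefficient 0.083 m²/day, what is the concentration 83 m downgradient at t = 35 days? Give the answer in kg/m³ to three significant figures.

3.13 kg/m³

For an instantaneous plane source, C(x,t) = M/(n_e·A·√(4πDt)) · exp(−(x−vt)²/(4Dt)), with n_e·A the pore (flow) area.
Plume center vt = 2.4 × 35 = 84 m, so the well at 83 m is 1 m upgradient of the peak.
√(4πDt) = 6.042 m, giving peak height M/(n_e·A·√(4πDt)) = 170/(0.33 × 25 × 6.042) = 3.410 kg/m³.
(x−vt)²/(4Dt) = (-1)²/(4 × 0.083 × 35) = 0.08606; exp(−0.08606) = 0.9175.
C = 3.410 × 0.9175 = 3.13 kg/m³.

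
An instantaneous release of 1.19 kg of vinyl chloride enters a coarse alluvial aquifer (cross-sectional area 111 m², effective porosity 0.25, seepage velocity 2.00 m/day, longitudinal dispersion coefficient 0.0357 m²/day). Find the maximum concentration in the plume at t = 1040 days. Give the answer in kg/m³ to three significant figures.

0.00199 kg/m³

The peak of an instantaneous 1D plume sits at x = vt; there the Gaussian factor is 1 and C_max = M/(n_e·A·√(4πDt)), where n_e·A is the pore area the mass is dissolved in.
√(4πDt) = √(4π × 0.0357 × 1040) = 21.60 m, so C_max = 1.19/(0.25 × 111 × 21.60) = 0.00199 kg/m³.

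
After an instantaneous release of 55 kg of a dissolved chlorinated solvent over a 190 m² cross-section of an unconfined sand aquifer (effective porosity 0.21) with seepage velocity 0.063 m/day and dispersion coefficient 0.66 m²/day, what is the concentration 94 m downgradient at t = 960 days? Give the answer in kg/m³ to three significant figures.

0.00992 kg/m³

For an instantaneous plane source, C(x,t) = M/(n_e·A·√(4πDt)) · exp(−(x−vt)²/(4Dt)), with n_e·A the pore (flow) area.
Plume center vt = 0.063 × 960 = 60.48 m, so the well at 94 m is 33.52 m downgradient of the peak.
√(4πDt) = 89.23 m, giving peak height M/(n_e·A·√(4πDt)) = 55/(0.21 × 190 × 89.23) = 0.01545 kg/m³.
(x−vt)²/(4Dt) = (33.52)²/(4 × 0.66 × 960) = 0.4433; exp(−0.4433) = 0.6419.
C = 0.01545 × 0.6419 = 0.00992 kg/m³.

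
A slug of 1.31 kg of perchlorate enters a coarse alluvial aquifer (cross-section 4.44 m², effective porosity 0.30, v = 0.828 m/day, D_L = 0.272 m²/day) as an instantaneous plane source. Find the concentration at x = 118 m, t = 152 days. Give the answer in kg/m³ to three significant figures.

0.0297 kg/m³

For an instantaneous plane source, C(x,t) = M/(n_e·A·√(4πDt)) · exp(−(x−vt)²/(4Dt)), with n_e·A the pore (flow) area.
Plume center vt = 0.828 × 152 = 125.856 m, so the well at 118 m is 7.856 m upgradient of the peak.
√(4πDt) = 22.79 m, giving peak height M/(n_e·A·√(4πDt)) = 1.31/(0.30 × 4.44 × 22.79) = 0.04315 kg/m³.
(x−vt)²/(4Dt) = (-7.856)²/(4 × 0.272 × 152) = 0.3732; exp(−0.3732) = 0.6885.
C = 0.04315 × 0.6885 = 0.0297 kg/m³.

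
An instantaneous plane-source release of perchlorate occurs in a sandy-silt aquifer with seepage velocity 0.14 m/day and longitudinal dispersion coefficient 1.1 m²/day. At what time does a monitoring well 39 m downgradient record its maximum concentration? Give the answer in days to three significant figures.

For the 1D instantaneous-source solution, setting ∂C/∂t = 0 at fixed x gives v²t² + 2Dt − x² = 0, so t = (√(D² + v²x²) − D)/v².
√(D² + v²x²) = √(1.1² + 0.14² × 39²) = 5.570; v² = 0.0196.
t = (5.570 − 1.1)/0.0196 = 228 days (vs. the pure-advection estimate x/v = 279 d).

228 days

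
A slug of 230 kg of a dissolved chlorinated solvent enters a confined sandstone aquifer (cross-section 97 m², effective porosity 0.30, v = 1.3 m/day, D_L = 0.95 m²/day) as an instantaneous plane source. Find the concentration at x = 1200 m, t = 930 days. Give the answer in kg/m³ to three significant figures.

0.0733 kg/m³

For an instantaneous plane source, C(x,t) = M/(n_e·A·√(4πDt)) · exp(−(x−vt)²/(4Dt)), with n_e·A the pore (flow) area.
Plume center vt = 1.3 × 930 = 1209 m, so the well at 1200 m is 9 m upgradient of the peak.
√(4πDt) = 105.4 m, giving peak height M/(n_e·A·√(4πDt)) = 230/(0.30 × 97 × 105.4) = 0.07499 kg/m³.
(x−vt)²/(4Dt) = (-9)²/(4 × 0.95 × 930) = 0.02292; exp(−0.02292) = 0.9773.
C = 0.07499 × 0.9773 = 0.0733 kg/m³.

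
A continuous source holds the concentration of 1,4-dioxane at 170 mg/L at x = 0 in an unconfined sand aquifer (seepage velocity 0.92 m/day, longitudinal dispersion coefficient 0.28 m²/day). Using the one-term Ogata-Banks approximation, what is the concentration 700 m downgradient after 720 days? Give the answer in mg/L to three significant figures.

For a continuous step input, C/C₀ ≈ ½·erfc((x−vt)/(2√(Dt))).
vt = 0.92 × 720 = 662.4 m and 2√(Dt) = 2√(0.28 × 720) = 28.40 m.
Argument (x−vt)/(2√(Dt)) = (700 − 662.4)/28.40 = 1.324; ½·erfc(1.324) = 0.03057.
C = 170 × 0.03057 = 5.20 mg/L.

5.20 mg/L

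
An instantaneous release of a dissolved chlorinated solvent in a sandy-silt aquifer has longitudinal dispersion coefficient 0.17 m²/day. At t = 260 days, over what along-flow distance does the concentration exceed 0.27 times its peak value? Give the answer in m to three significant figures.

30.4 m

The plume is Gaussian with σ = √(2Dt) = √(2 × 0.17 × 260) = 9.402 m.
C/C_peak = exp(−Δx²/(2σ²)) = 0.27 ⇒ Δx = σ·√(−2 ln 0.27) = 9.402 × 1.618 = 15.21 m.
Width = 2Δx = 30.4 m.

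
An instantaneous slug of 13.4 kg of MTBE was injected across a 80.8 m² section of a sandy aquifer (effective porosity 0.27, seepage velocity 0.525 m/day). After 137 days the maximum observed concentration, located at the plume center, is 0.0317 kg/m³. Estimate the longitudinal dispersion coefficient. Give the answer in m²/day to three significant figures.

0.218 m²/day

At the plume center C_max = M/(n_e·A·√(4πDt)), so D = M²/(4πt·(n_e·A·C_max)²).
n_e·A·C_max = 0.27 × 80.8 × 0.0317 = 0.6916 kg/m.
D = 13.4²/(4π × 137 × 0.6916²) = 0.218 m²/day.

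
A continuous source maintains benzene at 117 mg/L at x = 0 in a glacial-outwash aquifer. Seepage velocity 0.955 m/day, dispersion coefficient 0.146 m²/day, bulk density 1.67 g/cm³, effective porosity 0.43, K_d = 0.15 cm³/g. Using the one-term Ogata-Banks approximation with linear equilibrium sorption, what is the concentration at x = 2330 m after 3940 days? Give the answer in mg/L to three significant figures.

Retardation factor R = 1 + ρ_b·K_d/n = 1 + 1.67 × 0.15/0.43 = 1.583.
Sorption retards both mechanisms: v_R = v/R = 0.6033 m/day, D_R = D/R = 0.09223 m²/day.
v_R·t = 0.6033 × 3940 = 2377.002 m; 2√(D_R t) = 38.13 m; argument = (2330 − 2377.002)/38.13 = -1.233.
C = C₀ × ½·erfc(-1.233) = 117 × 0.9594 = 112 mg/L.

112 mg/L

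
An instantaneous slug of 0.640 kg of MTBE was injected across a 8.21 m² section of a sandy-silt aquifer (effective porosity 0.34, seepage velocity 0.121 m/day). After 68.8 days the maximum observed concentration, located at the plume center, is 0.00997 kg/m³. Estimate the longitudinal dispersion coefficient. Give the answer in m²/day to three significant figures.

At the plume center C_max = M/(n_e·A·√(4πDt)), so D = M²/(4πt·(n_e·A·C_max)²).
n_e·A·C_max = 0.34 × 8.21 × 0.00997 = 0.02783 kg/m.
D = 0.640²/(4π × 68.8 × 0.02783²) = 0.612 m²/day.

0.612 m²/day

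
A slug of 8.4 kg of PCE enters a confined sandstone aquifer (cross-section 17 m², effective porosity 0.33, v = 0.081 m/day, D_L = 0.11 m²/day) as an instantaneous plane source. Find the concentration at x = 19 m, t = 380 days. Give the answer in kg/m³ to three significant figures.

For an instantaneous plane source, C(x,t) = M/(n_e·A·√(4πDt)) · exp(−(x−vt)²/(4Dt)), with n_e·A the pore (flow) area.
Plume center vt = 0.081 × 380 = 30.78 m, so the well at 19 m is 11.78 m upgradient of the peak.
√(4πDt) = 22.92 m, giving peak height M/(n_e·A·√(4πDt)) = 8.4/(0.33 × 17 × 22.92) = 0.06533 kg/m³.
(x−vt)²/(4Dt) = (-11.78)²/(4 × 0.11 × 380) = 0.8300; exp(−0.8300) = 0.4360.
C = 0.06533 × 0.4360 = 0.0285 kg/m³.

0.0285 kg/m³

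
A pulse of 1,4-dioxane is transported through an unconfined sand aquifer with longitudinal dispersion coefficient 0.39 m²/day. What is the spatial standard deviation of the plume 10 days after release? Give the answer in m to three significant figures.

2.79 m

Dispersive spreading gives a Gaussian with σ² = 2Dt; advection only shifts the center.
σ = √(2 × 0.39 × 10) = 2.79 m.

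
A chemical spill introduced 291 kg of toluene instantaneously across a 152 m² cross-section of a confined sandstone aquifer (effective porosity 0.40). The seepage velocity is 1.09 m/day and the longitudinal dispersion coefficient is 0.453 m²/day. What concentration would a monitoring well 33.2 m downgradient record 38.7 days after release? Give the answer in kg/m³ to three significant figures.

0.102 kg/m³

For an instantaneous plane source, C(x,t) = M/(n_e·A·√(4πDt)) · exp(−(x−vt)²/(4Dt)), with n_e·A the pore (flow) area.
Plume center vt = 1.09 × 38.7 = 42.183 m, so the well at 33.2 m is 8.983 m upgradient of the peak.
√(4πDt) = 14.84 m, giving peak height M/(n_e·A·√(4πDt)) = 291/(0.40 × 152 × 14.84) = 0.3225 kg/m³.
(x−vt)²/(4Dt) = (-8.983)²/(4 × 0.453 × 38.7) = 1.151; exp(−1.151) = 0.3163.
C = 0.3225 × 0.3163 = 0.102 kg/m³.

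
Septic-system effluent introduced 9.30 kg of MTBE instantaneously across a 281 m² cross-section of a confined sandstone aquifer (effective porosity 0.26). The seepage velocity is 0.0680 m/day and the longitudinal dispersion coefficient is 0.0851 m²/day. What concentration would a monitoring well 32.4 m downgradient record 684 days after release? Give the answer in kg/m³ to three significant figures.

For an instantaneous plane source, C(x,t) = M/(n_e·A·√(4πDt)) · exp(−(x−vt)²/(4Dt)), with n_e·A the pore (flow) area.
Plume center vt = 0.0680 × 684 = 46.512 m, so the well at 32.4 m is 14.112 m upgradient of the peak.
√(4πDt) = 27.05 m, giving peak height M/(n_e·A·√(4πDt)) = 9.30/(0.26 × 281 × 27.05) = 0.004706 kg/m³.
(x−vt)²/(4Dt) = (-14.112)²/(4 × 0.0851 × 684) = 0.8553; exp(−0.8553) = 0.4252.
C = 0.004706 × 0.4252 = 0.00200 kg/m³.

0.00200 kg/m³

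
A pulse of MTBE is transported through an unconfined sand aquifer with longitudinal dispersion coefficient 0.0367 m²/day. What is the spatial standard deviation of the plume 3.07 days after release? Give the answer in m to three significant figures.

Dispersive spreading gives a Gaussian with σ² = 2Dt; advection only shifts the center.
σ = √(2 × 0.0367 × 3.07) = 0.475 m.

0.475 m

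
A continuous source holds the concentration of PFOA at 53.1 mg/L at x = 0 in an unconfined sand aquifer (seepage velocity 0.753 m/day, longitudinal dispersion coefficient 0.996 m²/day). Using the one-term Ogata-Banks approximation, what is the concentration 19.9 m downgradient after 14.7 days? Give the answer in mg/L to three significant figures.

2.73 mg/L

For a continuous step input, C/C₀ ≈ ½·erfc((x−vt)/(2√(Dt))).
vt = 0.753 × 14.7 = 11.0691 m and 2√(Dt) = 2√(0.996 × 14.7) = 7.653 m.
Argument (x−vt)/(2√(Dt)) = (19.9 − 11.0691)/7.653 = 1.154; ½·erfc(1.154) = 0.05134.
C = 53.1 × 0.05134 = 2.73 mg/L.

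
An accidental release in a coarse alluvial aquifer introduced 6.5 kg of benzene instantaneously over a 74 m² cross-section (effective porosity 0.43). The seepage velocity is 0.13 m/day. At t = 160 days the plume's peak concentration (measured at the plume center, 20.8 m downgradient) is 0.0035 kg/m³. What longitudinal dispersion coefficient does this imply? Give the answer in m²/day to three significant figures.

1.69 m²/day

At the plume center C_max = M/(n_e·A·√(4πDt)), so D = M²/(4πt·(n_e·A·C_max)²).
n_e·A·C_max = 0.43 × 74 × 0.0035 = 0.1114 kg/m.
D = 6.5²/(4π × 160 × 0.1114²) = 1.69 m²/day.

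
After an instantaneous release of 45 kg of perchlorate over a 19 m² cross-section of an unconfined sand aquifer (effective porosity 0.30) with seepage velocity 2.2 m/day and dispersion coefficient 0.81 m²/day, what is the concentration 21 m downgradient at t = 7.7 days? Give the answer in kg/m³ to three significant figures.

0.461 kg/m³

For an instantaneous plane source, C(x,t) = M/(n_e·A·√(4πDt)) · exp(−(x−vt)²/(4Dt)), with n_e·A the pore (flow) area.
Plume center vt = 2.2 × 7.7 = 16.94 m, so the well at 21 m is 4.06 m downgradient of the peak.
√(4πDt) = 8.853 m, giving peak height M/(n_e·A·√(4πDt)) = 45/(0.30 × 19 × 8.853) = 0.8918 kg/m³.
(x−vt)²/(4Dt) = (4.06)²/(4 × 0.81 × 7.7) = 0.6607; exp(−0.6607) = 0.5165.
C = 0.8918 × 0.5165 = 0.461 kg/m³.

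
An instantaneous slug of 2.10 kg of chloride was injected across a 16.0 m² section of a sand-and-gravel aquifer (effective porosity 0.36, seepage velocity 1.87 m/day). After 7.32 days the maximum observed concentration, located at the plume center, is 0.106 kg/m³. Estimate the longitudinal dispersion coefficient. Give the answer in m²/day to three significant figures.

At the plume center C_max = M/(n_e·A·√(4πDt)), so D = M²/(4πt·(n_e·A·C_max)²).
n_e·A·C_max = 0.36 × 16.0 × 0.106 = 0.6106 kg/m.
D = 2.10²/(4π × 7.32 × 0.6106²) = 0.129 m²/day.

0.129 m²/day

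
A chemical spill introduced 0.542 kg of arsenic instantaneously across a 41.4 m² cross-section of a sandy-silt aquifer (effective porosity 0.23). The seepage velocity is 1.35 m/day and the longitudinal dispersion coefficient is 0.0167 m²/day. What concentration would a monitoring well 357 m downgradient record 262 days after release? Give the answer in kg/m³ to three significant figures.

For an instantaneous plane source, C(x,t) = M/(n_e·A·√(4πDt)) · exp(−(x−vt)²/(4Dt)), with n_e·A the pore (flow) area.
Plume center vt = 1.35 × 262 = 353.7 m, so the well at 357 m is 3.3 m downgradient of the peak.
√(4πDt) = 7.415 m, giving peak height M/(n_e·A·√(4πDt)) = 0.542/(0.23 × 41.4 × 7.415) = 0.007676 kg/m³.
(x−vt)²/(4Dt) = (3.3)²/(4 × 0.0167 × 262) = 0.6222; exp(−0.6222) = 0.5368.
C = 0.007676 × 0.5368 = 0.00412 kg/m³.

0.00412 kg/m³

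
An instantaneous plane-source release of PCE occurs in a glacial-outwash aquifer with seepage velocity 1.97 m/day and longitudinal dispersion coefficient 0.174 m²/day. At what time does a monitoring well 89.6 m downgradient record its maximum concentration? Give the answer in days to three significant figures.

For the 1D instantaneous-source solution, setting ∂C/∂t = 0 at fixed x gives v²t² + 2Dt − x² = 0, so t = (√(D² + v²x²) − D)/v².
√(D² + v²x²) = √(0.174² + 1.97² × 89.6²) = 176.5; v² = 3.8809.
t = (176.5 − 0.174)/3.8809 = 45.4 days (vs. the pure-advection estimate x/v = 45.5 d).

45.4 days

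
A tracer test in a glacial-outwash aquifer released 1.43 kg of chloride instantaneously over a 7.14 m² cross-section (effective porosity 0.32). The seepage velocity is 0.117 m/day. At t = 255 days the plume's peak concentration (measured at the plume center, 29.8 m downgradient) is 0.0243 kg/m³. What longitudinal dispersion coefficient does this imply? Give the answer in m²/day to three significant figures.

0.207 m²/day

At the plume center C_max = M/(n_e·A·√(4πDt)), so D = M²/(4πt·(n_e·A·C_max)²).
n_e·A·C_max = 0.32 × 7.14 × 0.0243 = 0.05552 kg/m.
D = 1.43²/(4π × 255 × 0.05552²) = 0.207 m²/day.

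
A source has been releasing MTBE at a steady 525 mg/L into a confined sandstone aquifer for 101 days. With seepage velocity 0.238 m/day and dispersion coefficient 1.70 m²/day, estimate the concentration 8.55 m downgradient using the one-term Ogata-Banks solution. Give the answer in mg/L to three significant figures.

419 mg/L

For a continuous step input, C/C₀ ≈ ½·erfc((x−vt)/(2√(Dt))).
vt = 0.238 × 101 = 24.038 m and 2√(Dt) = 2√(1.70 × 101) = 26.21 m.
Argument (x−vt)/(2√(Dt)) = (8.55 − 24.038)/26.21 = -0.5909; ½·erfc(-0.5909) = 0.7983.
C = 525 × 0.7983 = 419 mg/L.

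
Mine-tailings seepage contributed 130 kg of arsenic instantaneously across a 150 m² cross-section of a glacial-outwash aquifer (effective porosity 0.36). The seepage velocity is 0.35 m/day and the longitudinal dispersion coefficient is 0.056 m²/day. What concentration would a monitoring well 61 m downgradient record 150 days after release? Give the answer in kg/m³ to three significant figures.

For an instantaneous plane source, C(x,t) = M/(n_e·A·√(4πDt)) · exp(−(x−vt)²/(4Dt)), with n_e·A the pore (flow) area.
Plume center vt = 0.35 × 150 = 52.5 m, so the well at 61 m is 8.5 m downgradient of the peak.
√(4πDt) = 10.27 m, giving peak height M/(n_e·A·√(4πDt)) = 130/(0.36 × 150 × 10.27) = 0.2344 kg/m³.
(x−vt)²/(4Dt) = (8.5)²/(4 × 0.056 × 150) = 2.150; exp(−2.150) = 0.1165.
C = 0.2344 × 0.1165 = 0.0273 kg/m³.

0.0273 kg/m³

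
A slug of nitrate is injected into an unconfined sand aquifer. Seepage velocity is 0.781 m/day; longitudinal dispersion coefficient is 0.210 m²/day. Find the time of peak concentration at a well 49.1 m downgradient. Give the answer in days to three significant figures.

For the 1D instantaneous-source solution, setting ∂C/∂t = 0 at fixed x gives v²t² + 2Dt − x² = 0, so t = (√(D² + v²x²) − D)/v².
√(D² + v²x²) = √(0.210² + 0.781² × 49.1²) = 38.35; v² = 0.609961.
t = (38.35 − 0.210)/0.609961 = 62.5 days (vs. the pure-advection estimate x/v = 62.9 d).

62.5 days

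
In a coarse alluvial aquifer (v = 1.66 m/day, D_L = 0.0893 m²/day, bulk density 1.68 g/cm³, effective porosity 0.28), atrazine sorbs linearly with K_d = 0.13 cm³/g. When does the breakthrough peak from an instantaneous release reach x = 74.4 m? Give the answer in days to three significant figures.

79.7 days

Retardation factor R = 1 + ρ_b·K_d/n = 1 + 1.68 × 0.13/0.28 = 1.780.
Sorption retards both mechanisms: v_R = v/R = 0.9326 m/day, D_R = D/R = 0.05017 m²/day.
Peak time from v_R²t² + 2D_R t − x² = 0: t = (√(D_R² + v_R²x²) − D_R)/v_R².
√(D_R² + v_R²x²) = √(0.05017² + 0.9326² × 74.4²) = 69.39; v_R² = 0.8697.
t = (69.39 − 0.05017)/0.8697 = 79.7 days.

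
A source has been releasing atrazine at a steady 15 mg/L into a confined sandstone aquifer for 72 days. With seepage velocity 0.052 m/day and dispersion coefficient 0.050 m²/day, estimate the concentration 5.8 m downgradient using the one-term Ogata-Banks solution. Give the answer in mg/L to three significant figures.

For a continuous step input, C/C₀ ≈ ½·erfc((x−vt)/(2√(Dt))).
vt = 0.052 × 72 = 3.744 m and 2√(Dt) = 2√(0.050 × 72) = 3.795 m.
Argument (x−vt)/(2√(Dt)) = (5.8 − 3.744)/3.795 = 0.5418; ½·erfc(0.5418) = 0.2218.
C = 15 × 0.2218 = 3.33 mg/L.

3.33 mg/L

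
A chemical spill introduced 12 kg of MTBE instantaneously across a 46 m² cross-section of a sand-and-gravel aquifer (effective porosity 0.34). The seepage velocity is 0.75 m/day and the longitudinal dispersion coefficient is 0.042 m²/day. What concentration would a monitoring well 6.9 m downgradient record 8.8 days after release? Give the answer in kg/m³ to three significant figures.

For an instantaneous plane source, C(x,t) = M/(n_e·A·√(4πDt)) · exp(−(x−vt)²/(4Dt)), with n_e·A the pore (flow) area.
Plume center vt = 0.75 × 8.8 = 6.6 m, so the well at 6.9 m is 0.3 m downgradient of the peak.
√(4πDt) = 2.155 m, giving peak height M/(n_e·A·√(4πDt)) = 12/(0.34 × 46 × 2.155) = 0.3560 kg/m³.
(x−vt)²/(4Dt) = (0.3)²/(4 × 0.042 × 8.8) = 0.06088; exp(−0.06088) = 0.9409.
C = 0.3560 × 0.9409 = 0.335 kg/m³.

0.335 kg/m³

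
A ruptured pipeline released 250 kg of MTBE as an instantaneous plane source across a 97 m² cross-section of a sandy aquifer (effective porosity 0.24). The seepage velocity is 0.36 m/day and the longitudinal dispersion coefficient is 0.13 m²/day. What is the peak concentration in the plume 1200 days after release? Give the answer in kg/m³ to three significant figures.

The peak of an instantaneous 1D plume sits at x = vt; there the Gaussian factor is 1 and C_max = M/(n_e·A·√(4πDt)), where n_e·A is the pore area the mass is dissolved in.
√(4πDt) = √(4π × 0.13 × 1200) = 44.28 m, so C_max = 250/(0.24 × 97 × 44.28) = 0.243 kg/m³.

0.243 kg/m³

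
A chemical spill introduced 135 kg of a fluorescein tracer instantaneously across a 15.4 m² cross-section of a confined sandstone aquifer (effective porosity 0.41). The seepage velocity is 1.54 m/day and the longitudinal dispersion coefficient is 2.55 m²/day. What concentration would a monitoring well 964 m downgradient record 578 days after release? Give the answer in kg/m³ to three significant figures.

For an instantaneous plane source, C(x,t) = M/(n_e·A·√(4πDt)) · exp(−(x−vt)²/(4Dt)), with n_e·A the pore (flow) area.
Plume center vt = 1.54 × 578 = 890.12 m, so the well at 964 m is 73.88 m downgradient of the peak.
√(4πDt) = 136.1 m, giving peak height M/(n_e·A·√(4πDt)) = 135/(0.41 × 15.4 × 136.1) = 0.1571 kg/m³.
(x−vt)²/(4Dt) = (73.88)²/(4 × 2.55 × 578) = 0.9258; exp(−0.9258) = 0.3962.
C = 0.1571 × 0.3962 = 0.0622 kg/m³.

0.0622 kg/m³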